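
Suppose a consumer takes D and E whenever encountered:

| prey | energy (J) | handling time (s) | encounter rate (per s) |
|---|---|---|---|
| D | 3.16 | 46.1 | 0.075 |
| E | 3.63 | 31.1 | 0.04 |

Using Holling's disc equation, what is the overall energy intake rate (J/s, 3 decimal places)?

R = (0.075×3.16 + 0.04×3.63) / (1 + 0.075×46.1 + 0.04×31.1) = 0.3822/5.702 = 0.06703 J/s.

0.067 J/s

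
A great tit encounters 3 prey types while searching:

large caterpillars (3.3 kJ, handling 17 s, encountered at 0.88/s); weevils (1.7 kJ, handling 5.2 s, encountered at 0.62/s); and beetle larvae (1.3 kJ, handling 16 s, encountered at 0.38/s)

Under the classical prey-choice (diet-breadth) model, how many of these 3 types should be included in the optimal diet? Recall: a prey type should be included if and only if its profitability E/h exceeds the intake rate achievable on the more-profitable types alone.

Profitabilities (E/h, kJ/s): weevils 0.327, large caterpillars 0.194, beetle larvae 0.0813. Add prey in this order while the next type's profitability exceeds the intake rate on those already taken.
Rate on top 1: 0.2495. large caterpillars: 0.194 < 0.2495 → exclude; stop.
Optimal diet: weevils — 1 of 3 types.

1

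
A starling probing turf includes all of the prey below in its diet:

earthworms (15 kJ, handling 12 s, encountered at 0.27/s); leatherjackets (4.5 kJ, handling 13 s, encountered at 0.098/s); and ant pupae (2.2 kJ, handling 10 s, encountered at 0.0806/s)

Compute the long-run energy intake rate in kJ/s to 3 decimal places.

0.739 kJ/s

R = (0.27×15 + 0.098×4.5 + 0.0806×2.2) / (1 + 0.27×12 + 0.098×13 + 0.0806×10) = 4.668/6.32 = 0.7387 kJ/s.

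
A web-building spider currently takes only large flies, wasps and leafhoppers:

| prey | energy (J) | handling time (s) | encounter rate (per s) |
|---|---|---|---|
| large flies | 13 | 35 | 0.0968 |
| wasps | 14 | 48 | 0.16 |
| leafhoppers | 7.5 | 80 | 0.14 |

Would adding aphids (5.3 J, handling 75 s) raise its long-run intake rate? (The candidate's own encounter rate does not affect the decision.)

On large flies, wasps and leafhoppers alone, R = ΣλE/(1+Σλh) = 4.548/23.27 = 0.1955 J/s.
aphids: E/h = 5.3/75 = 0.07067 J/s.
0.07067 < 0.1955, so adding aphids would lower the average — exclude it.

No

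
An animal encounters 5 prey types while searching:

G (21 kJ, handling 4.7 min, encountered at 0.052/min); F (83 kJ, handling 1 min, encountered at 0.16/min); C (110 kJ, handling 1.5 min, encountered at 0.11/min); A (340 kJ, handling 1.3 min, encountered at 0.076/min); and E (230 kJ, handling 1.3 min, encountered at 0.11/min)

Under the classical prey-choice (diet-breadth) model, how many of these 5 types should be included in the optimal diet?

4

Rank by E/h (kJ/min): A 262, E 177, F 83, C 73.3, G 4.47. Include each in turn until the next type's E/h falls below the running intake rate.
Rate on top 1: 23.52. E: 177 > 23.52 → include.
Rate on top 2: 41.18. F: 83 > 41.18 → include.
Rate on top 3: 45.96. C: 73.3 > 45.96 → include.
Rate on top 4: 48.84. G: 4.47 < 48.84 → exclude; stop.
Optimal diet: A, E, F, C — 4 of 5 types.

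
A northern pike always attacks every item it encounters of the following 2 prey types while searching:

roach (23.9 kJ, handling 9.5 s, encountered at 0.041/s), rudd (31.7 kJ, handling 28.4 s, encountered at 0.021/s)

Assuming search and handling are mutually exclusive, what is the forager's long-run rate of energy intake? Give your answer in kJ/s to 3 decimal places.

0.829 kJ/s

R = Σλ_iE_i / (1 + Σλ_ih_i)
Numerator: 0.041×23.9 + 0.021×31.7 = 1.646
Denominator: 1 + 0.041×9.5 + 0.021×28.4 = 1.986
R = 1.646/1.986 = 0.8286 kJ/s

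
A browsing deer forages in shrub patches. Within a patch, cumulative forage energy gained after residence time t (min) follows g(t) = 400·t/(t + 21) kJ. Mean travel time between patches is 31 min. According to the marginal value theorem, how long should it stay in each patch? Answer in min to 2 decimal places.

Maximise g(t)/(T+t): set derivative to zero → g'(t)(T+t) = g(t).
g'(t) = 400·21/(t + 21)². Setting 400·21/(t+21)² = 400t/[(t+21)(31+t)] gives 21(31+t) = t(t+21), so t² = 21×31 = 651.
t* = √651 = 25.51 min.

25.51 min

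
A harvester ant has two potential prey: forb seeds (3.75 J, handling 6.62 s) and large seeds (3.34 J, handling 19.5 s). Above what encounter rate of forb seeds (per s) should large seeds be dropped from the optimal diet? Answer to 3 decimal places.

0.065 per s

At the threshold, the rate on forb seeds alone equals the profitability of large seeds: λ·3.75/(1 + λ·6.62) = 3.34/19.5 = 0.1713.
Rearranging, λ(3.75 − 0.1713×6.62) = 0.1713, so λ = 0.1713/2.616 = 0.06547 per s.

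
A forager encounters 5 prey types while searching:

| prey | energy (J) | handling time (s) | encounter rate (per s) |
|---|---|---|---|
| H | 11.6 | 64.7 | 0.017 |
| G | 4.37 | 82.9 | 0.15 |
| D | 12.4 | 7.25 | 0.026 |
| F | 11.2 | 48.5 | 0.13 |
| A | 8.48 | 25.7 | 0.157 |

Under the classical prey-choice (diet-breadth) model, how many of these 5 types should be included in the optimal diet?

E/h in descending order: D 1.71, A 0.33, F 0.231, H 0.179, G 0.0527 J/s. The optimal diet is the largest prefix of this list for which every included type satisfies E_i/h_i > R on the types above it.
Rate on top 1: 0.2713. A: 0.33 > 0.2713 → include.
Rate on top 2: 0.3166. F: 0.231 < 0.3166 → exclude; stop.
Optimal diet: D, A — 2 of 5 types.

2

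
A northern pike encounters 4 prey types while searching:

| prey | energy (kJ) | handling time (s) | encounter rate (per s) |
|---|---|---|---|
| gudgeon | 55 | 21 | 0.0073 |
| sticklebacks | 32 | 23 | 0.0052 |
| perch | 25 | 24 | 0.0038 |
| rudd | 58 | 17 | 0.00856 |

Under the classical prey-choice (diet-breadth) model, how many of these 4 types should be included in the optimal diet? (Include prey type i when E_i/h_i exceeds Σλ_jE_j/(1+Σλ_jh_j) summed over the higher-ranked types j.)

4

Profitabilities (E/h, kJ/s): rudd 3.41, gudgeon 2.62, sticklebacks 1.39, perch 1.04. Add prey in this order while the next type's profitability exceeds the intake rate on those already taken.
Rate on top 1: 0.4334. gudgeon: 2.62 > 0.4334 → include.
Rate on top 2: 0.6914. sticklebacks: 1.39 > 0.6914 → include.
Rate on top 3: 0.7504. perch: 1.04 > 0.7504 → include.
Optimal diet: rudd, gudgeon, sticklebacks, perch — 4 of 4 types.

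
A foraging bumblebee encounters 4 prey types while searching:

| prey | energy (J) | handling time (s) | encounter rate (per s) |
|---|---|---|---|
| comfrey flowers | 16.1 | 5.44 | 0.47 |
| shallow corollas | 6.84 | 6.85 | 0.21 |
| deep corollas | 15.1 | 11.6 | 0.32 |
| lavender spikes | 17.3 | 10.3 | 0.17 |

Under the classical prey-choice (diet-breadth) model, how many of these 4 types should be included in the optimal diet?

1

Profitabilities (E/h, J/s): comfrey flowers 2.96, lavender spikes 1.68, deep corollas 1.3, shallow corollas 0.999. Add prey in this order while the next type's profitability exceeds the intake rate on those already taken.
Rate on top 1: 2.127. lavender spikes: 1.68 < 2.127 → exclude; stop.
Optimal diet: comfrey flowers — 1 of 4 types.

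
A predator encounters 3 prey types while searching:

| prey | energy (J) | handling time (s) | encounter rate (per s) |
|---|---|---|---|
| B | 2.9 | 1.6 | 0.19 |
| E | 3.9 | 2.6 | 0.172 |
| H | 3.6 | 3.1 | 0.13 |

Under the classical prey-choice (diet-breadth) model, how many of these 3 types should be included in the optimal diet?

3

E/h in descending order: B 1.81, E 1.5, H 1.16 J/s. The optimal diet is the largest prefix of this list for which every included type satisfies E_i/h_i > R on the types above it.
Rate on top 1: 0.4225. E: 1.5 > 0.4225 → include.
Rate on top 2: 0.6977. H: 1.16 > 0.6977 → include.
Optimal diet: B, E, H — 3 of 3 types.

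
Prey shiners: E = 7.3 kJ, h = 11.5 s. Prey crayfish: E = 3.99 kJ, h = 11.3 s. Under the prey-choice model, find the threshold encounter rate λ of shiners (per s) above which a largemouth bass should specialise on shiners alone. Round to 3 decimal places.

0.109 per s

At the threshold, the rate on shiners alone equals the profitability of crayfish: λ·7.3/(1 + λ·11.5) = 3.99/11.3 = 0.3531.
Rearranging, λ(7.3 − 0.3531×11.5) = 0.3531, so λ = 0.3531/3.239 = 0.109 per s.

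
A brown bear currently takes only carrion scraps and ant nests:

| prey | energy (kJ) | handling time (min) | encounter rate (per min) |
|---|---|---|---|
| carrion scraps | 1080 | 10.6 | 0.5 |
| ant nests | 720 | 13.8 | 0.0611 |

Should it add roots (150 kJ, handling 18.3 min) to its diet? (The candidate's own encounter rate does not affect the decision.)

No

Current rate: (0.5×1080 + 0.0611×720)/(1 + 0.5×10.6 + 0.0611×13.8) = 81.76 kJ/min.
Profitability of roots: 150/18.3 = 8.197 kJ/min.
8.197 < 81.76, so adding roots would lower the average — exclude it.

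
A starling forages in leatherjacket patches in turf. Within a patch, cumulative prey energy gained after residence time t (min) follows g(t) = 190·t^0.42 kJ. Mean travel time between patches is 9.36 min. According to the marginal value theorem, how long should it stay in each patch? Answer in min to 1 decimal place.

6.8 min

Maximise g(t)/(T+t): set derivative to zero → g'(t)(T+t) = g(t).
g'(t) = 0.42·190·t^-0.58. Setting 0.42·190·t^-0.58 = 190·t^0.42/(9.36+t) gives 0.42(9.36+t) = t, so 0.58·t = 0.42×9.36.
t* = 0.42×9.36/0.58 = 6.778 min.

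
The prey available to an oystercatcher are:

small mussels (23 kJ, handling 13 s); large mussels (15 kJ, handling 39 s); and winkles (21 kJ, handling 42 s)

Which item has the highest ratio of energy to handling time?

In descending order of E/h:
small mussels: 23/13 = 1.77 kJ/s
winkles: 21/42 = 0.5 kJ/s
large mussels: 15/39 = 0.385 kJ/s

small mussels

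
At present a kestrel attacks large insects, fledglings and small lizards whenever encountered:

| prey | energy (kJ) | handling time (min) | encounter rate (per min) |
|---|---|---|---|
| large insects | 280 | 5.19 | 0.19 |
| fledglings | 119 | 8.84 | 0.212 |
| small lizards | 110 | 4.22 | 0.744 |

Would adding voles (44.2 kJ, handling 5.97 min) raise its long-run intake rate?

On large insects, fledglings and small lizards alone, R = ΣλE/(1+Σλh) = 160.3/7 = 22.9 kJ/min.
voles: E/h = 44.2/5.97 = 7.404 kJ/min.
7.404 < 22.9, so adding voles would lower the average — exclude it.

No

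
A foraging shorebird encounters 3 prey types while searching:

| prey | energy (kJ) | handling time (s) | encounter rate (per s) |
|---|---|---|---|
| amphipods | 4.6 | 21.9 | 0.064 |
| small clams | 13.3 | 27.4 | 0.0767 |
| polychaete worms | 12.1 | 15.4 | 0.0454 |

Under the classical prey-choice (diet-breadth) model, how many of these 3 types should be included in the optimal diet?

2

Profitabilities (E/h, kJ/s): polychaete worms 0.786, small clams 0.485, amphipods 0.21. Add prey in this order while the next type's profitability exceeds the intake rate on those already taken.
Rate on top 1: 0.3233. small clams: 0.485 > 0.3233 → include.
Rate on top 2: 0.4129. amphipods: 0.21 < 0.4129 → exclude; stop.
Optimal diet: polychaete worms, small clams — 2 of 3 types.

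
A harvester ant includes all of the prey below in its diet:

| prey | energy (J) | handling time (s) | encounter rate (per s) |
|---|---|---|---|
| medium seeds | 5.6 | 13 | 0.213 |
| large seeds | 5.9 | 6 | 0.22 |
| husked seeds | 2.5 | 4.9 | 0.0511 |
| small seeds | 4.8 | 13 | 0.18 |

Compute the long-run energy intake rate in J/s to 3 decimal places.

R = Σλ_iE_i / (1 + Σλ_ih_i)
Numerator: 0.213×5.6 + 0.22×5.9 + 0.0511×2.5 + 0.18×4.8 = 3.483
Denominator: 1 + 0.213×13 + 0.22×6 + 0.0511×4.9 + 0.18×13 = 7.679
R = 3.483/7.679 = 0.4535 J/s

0.453 J/s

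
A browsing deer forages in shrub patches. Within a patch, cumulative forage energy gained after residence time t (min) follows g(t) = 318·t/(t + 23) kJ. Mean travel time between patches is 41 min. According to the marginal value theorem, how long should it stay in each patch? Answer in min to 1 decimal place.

Maximise g(t)/(T+t): set derivative to zero → g'(t)(T+t) = g(t).
g'(t) = 318·23/(t + 23)². Setting 318·23/(t+23)² = 318t/[(t+23)(41+t)] gives 23(41+t) = t(t+23), so t² = 23×41 = 943.
t* = √943 = 30.71 min.

30.7 min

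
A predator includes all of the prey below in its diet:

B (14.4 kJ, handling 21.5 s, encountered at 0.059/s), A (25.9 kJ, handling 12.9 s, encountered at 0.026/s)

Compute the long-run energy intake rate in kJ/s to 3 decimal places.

Energy encountered per unit search time: 0.059×14.4 + 0.026×25.9 = 1.523 kJ/s.
Handling time per unit search time: 0.059×21.5 + 0.026×12.9 = 1.604.
Rate = 1.523/(1 + 1.604) = 0.5849 kJ/s.

0.585 kJ/s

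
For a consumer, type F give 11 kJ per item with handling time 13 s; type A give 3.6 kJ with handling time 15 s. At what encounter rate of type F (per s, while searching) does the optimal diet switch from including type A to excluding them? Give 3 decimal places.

0.030 per s

The zero-one rule: include type A iff E₂/h₂ > λE₁/(1+λh₁). Equality gives the switch point.
λE₁h₂ = E₂ + λE₂h₁ ⇒ λ = E₂/(E₁h₂ − E₂h₁) = 3.6/(165 − 46.8) = 0.03046 per s.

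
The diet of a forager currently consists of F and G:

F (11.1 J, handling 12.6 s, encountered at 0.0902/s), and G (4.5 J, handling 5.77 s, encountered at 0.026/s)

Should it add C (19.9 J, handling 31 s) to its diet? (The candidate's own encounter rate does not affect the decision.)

Current rate: (0.0902×11.1 + 0.026×4.5)/(1 + 0.0902×12.6 + 0.026×5.77) = 0.489 J/s.
C: E/h = 19.9/31 = 0.6419 J/s.
Since 0.6419 > R, including C increases the long-run rate.

Yes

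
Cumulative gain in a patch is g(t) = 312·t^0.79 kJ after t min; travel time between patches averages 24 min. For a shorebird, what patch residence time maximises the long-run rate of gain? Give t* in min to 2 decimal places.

By the marginal value theorem, leave when the instantaneous gain rate g'(t) equals the habitat-wide average g(t)/(T + t).
g'(t) = 0.79·312·t^-0.21. Setting 0.79·312·t^-0.21 = 312·t^0.79/(24+t) gives 0.79(24+t) = t, so 0.21·t = 0.79×24.
t* = 0.79×24/0.21 = 90.29 min.

90.29 min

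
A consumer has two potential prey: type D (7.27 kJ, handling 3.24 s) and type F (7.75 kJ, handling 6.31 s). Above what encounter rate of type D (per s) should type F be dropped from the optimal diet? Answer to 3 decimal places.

0.373 per s

At the threshold, the rate on type D alone equals the profitability of type F: λ·7.27/(1 + λ·3.24) = 7.75/6.31 = 1.228.
Rearranging, λ(7.27 − 1.228×3.24) = 1.228, so λ = 1.228/3.291 = 0.3732 per s.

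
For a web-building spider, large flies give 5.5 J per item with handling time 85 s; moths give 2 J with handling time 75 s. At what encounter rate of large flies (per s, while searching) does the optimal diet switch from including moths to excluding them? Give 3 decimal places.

0.008 per s

The zero-one rule: include moths iff E₂/h₂ > λE₁/(1+λh₁). Equality gives the switch point.
λE₁h₂ = E₂ + λE₂h₁ ⇒ λ = E₂/(E₁h₂ − E₂h₁) = 2/(412.5 − 170) = 0.008247 per s.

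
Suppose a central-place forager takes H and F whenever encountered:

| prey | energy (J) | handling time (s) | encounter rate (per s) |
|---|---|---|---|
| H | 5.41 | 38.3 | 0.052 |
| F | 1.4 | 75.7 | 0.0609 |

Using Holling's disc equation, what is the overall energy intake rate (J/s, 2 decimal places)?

0.05 J/s

R = (0.052×5.41 + 0.0609×1.4) / (1 + 0.052×38.3 + 0.0609×75.7) = 0.3666/7.602 = 0.04822 J/s.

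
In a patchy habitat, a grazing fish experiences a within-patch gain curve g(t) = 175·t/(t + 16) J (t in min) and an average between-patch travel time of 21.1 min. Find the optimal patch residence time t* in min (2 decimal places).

18.37 min

By the marginal value theorem, leave when the instantaneous gain rate g'(t) equals the habitat-wide average g(t)/(T + t).
g'(t) = 175·16/(t + 16)². Setting 175·16/(t+16)² = 175t/[(t+16)(21.1+t)] gives 16(21.1+t) = t(t+16), so t² = 16×21.1 = 337.6.
t* = √337.6 = 18.37 min.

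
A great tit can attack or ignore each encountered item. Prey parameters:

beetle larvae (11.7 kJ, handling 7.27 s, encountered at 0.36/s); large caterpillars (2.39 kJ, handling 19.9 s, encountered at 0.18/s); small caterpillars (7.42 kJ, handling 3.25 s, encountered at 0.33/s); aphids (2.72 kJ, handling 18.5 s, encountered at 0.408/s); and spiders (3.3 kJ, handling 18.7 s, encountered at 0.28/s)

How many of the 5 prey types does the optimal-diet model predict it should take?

Profitabilities (E/h, kJ/s): small caterpillars 2.28, beetle larvae 1.61, spiders 0.176, aphids 0.147, large caterpillars 0.12. Add prey in this order while the next type's profitability exceeds the intake rate on those already taken.
Rate on top 1: 1.181. beetle larvae: 1.61 > 1.181 → include.
Rate on top 2: 1.42. spiders: 0.176 < 1.42 → exclude; stop.
Optimal diet: small caterpillars, beetle larvae — 2 of 5 types.

2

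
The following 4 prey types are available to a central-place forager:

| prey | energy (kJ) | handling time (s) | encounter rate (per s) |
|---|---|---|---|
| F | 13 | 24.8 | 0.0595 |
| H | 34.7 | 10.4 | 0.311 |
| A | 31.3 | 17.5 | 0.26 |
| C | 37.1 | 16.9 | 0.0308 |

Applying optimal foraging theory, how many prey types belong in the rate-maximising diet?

Rank by E/h (kJ/s): H 3.34, C 2.2, A 1.79, F 0.524. Include each in turn until the next type's E/h falls below the running intake rate.
Rate on top 1: 2.549. C: 2.2 < 2.549 → exclude; stop.
Optimal diet: H — 1 of 4 types.

1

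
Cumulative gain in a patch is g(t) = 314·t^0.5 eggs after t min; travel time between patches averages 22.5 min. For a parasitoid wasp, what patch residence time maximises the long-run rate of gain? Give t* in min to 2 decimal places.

Optimal t* satisfies g'(t*) = g(t*)/(T + t*).
g'(t) = 0.5·314·t^-0.5. Setting 0.5·314·t^-0.5 = 314·t^0.5/(22.5+t) gives 0.5(22.5+t) = t, so 0.50·t = 0.5×22.5.
t* = 0.5×22.5/0.50 = 22.5 min.

22.50 min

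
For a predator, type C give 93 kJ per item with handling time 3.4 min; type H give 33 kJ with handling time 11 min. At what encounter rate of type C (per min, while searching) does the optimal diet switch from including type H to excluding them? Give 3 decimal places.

0.036 per min

Drop type H once their profitability E₂/h₂ falls below the rate achievable on type C alone: E₂/h₂ = λE₁/(1 + λh₁).
Solve for λ: λE₁h₂ = E₂(1 + λh₁) → λ(E₁h₂ − E₂h₁) = E₂ → λ = E₂/(E₁h₂ − E₂h₁).
λ = 33/(93×11 − 33×3.4) = 33/910.8 = 0.03623 per min.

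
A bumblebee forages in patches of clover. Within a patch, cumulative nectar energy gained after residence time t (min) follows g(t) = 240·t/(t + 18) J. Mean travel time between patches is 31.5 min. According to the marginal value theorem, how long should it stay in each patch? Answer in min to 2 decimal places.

23.81 min

Optimal t* satisfies g'(t*) = g(t*)/(T + t*).
g'(t) = 240·18/(t + 18)². Setting 240·18/(t+18)² = 240t/[(t+18)(31.5+t)] gives 18(31.5+t) = t(t+18), so t² = 18×31.5 = 567.
t* = √567 = 23.81 min.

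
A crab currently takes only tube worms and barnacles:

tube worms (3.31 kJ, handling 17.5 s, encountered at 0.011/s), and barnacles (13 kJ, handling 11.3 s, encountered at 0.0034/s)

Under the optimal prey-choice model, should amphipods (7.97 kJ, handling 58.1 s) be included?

Intake rate on the current diet: R = (0.011×3.31 + 0.0034×13) / (1 + 0.011×17.5 + 0.0034×11.3) = 0.08061/1.231 = 0.06549 kJ/s.
amphipods: E/h = 7.97/58.1 = 0.1372 kJ/s.
0.1372 > 0.06549, so adding amphipods raises the average — include it.

Yes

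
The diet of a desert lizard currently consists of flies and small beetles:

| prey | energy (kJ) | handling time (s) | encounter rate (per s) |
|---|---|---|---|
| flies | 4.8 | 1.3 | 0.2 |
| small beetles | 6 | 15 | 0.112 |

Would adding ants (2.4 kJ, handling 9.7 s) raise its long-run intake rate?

On flies and small beetles alone, R = ΣλE/(1+Σλh) = 1.632/2.94 = 0.5551 kJ/s.
ants: E/h = 2.4/9.7 = 0.2474 kJ/s.
Since 0.2474 < R, time spent handling ants is better spent searching.

No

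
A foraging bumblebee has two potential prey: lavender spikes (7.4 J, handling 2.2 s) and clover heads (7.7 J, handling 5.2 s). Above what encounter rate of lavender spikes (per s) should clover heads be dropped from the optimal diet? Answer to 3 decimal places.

0.357 per s

At the threshold, the rate on lavender spikes alone equals the profitability of clover heads: λ·7.4/(1 + λ·2.2) = 7.7/5.2 = 1.481.
Rearranging, λ(7.4 − 1.481×2.2) = 1.481, so λ = 1.481/4.142 = 0.3575 per s.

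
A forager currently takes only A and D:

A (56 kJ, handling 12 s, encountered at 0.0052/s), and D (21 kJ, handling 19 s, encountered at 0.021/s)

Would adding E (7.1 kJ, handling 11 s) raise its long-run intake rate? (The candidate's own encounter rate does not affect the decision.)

Current rate: (0.0052×56 + 0.021×21)/(1 + 0.0052×12 + 0.021×19) = 0.501 kJ/s.
E: E/h = 7.1/11 = 0.6455 kJ/s.
0.6455 > 0.501, so adding E raises the average — include it.

Yes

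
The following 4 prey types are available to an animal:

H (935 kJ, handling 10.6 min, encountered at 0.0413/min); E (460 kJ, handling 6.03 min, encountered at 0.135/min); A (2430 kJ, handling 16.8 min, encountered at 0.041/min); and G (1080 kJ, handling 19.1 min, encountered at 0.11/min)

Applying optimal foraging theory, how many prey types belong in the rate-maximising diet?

3

Rank by E/h (kJ/min): A 145, H 88.2, E 76.3, G 56.5. Include each in turn until the next type's E/h falls below the running intake rate.
Rate on top 1: 58.99. H: 88.2 > 58.99 → include.
Rate on top 2: 65.01. E: 76.3 > 65.01 → include.
Rate on top 3: 68.13. G: 56.5 < 68.13 → exclude; stop.
Optimal diet: A, H, E — 3 of 4 types.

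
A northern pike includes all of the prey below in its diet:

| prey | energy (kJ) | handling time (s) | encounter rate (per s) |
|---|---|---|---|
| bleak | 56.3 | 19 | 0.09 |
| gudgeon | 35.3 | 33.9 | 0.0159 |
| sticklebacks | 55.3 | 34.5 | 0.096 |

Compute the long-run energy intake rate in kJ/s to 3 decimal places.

1.667 kJ/s

R = Σλ_iE_i / (1 + Σλ_ih_i)
Numerator: 0.09×56.3 + 0.0159×35.3 + 0.096×55.3 = 10.94
Denominator: 1 + 0.09×19 + 0.0159×33.9 + 0.096×34.5 = 6.561
R = 10.94/6.561 = 1.667 kJ/s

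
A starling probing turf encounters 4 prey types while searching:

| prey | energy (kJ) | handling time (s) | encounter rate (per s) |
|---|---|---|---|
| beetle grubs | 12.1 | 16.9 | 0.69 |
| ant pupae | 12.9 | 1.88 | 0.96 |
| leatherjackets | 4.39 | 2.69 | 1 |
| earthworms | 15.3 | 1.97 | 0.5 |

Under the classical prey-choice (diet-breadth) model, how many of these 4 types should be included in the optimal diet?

2

Profitabilities (E/h, kJ/s): earthworms 7.77, ant pupae 6.86, leatherjackets 1.63, beetle grubs 0.716. Add prey in this order while the next type's profitability exceeds the intake rate on those already taken.
Rate on top 1: 3.854. ant pupae: 6.86 > 3.854 → include.
Rate on top 2: 5.286. leatherjackets: 1.63 < 5.286 → exclude; stop.
Optimal diet: earthworms, ant pupae — 2 of 4 types.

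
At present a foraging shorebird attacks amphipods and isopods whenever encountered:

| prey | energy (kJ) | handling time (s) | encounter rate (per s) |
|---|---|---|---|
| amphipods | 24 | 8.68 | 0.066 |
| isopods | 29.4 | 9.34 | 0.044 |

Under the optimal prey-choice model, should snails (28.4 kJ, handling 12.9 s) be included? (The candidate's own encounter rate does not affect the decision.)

Current rate: (0.066×24 + 0.044×29.4)/(1 + 0.066×8.68 + 0.044×9.34) = 1.451 kJ/s.
Profitability of snails: 28.4/12.9 = 2.202 kJ/s.
2.202 > 1.451, so adding snails raises the average — include it.

Yes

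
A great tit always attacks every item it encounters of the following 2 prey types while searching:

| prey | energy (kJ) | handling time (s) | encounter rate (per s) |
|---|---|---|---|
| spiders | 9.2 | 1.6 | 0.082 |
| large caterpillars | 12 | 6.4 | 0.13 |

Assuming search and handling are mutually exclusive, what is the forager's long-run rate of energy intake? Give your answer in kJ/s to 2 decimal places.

1.18 kJ/s

R = Σλ_iE_i / (1 + Σλ_ih_i)
Numerator: 0.082×9.2 + 0.13×12 = 2.314
Denominator: 1 + 0.082×1.6 + 0.13×6.4 = 1.963
R = 2.314/1.963 = 1.179 kJ/s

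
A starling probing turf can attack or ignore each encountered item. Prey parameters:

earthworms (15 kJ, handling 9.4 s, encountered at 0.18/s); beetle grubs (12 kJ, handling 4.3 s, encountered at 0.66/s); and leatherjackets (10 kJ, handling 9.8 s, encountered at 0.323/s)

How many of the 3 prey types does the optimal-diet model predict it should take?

Rank by E/h (kJ/s): beetle grubs 2.79, earthworms 1.6, leatherjackets 1.02. Include each in turn until the next type's E/h falls below the running intake rate.
Rate on top 1: 2.064. earthworms: 1.6 < 2.064 → exclude; stop.
Optimal diet: beetle grubs — 1 of 3 types.

1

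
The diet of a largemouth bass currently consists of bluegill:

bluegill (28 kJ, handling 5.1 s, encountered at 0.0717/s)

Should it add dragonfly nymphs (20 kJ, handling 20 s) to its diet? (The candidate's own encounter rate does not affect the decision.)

Current rate: (0.0717×28)/(1 + 0.0717×5.1) = 1.47 kJ/s.
dragonfly nymphs: E/h = 20/20 = 1 kJ/s.
Since 1 < R, time spent handling dragonfly nymphs is better spent searching.

No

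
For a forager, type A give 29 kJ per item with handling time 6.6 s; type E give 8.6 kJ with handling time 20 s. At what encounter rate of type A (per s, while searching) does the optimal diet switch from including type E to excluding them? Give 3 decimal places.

At the threshold, the rate on type A alone equals the profitability of type E: λ·29/(1 + λ·6.6) = 8.6/20 = 0.43.
Rearranging, λ(29 − 0.43×6.6) = 0.43, so λ = 0.43/26.16 = 0.01644 per s.

0.016 per s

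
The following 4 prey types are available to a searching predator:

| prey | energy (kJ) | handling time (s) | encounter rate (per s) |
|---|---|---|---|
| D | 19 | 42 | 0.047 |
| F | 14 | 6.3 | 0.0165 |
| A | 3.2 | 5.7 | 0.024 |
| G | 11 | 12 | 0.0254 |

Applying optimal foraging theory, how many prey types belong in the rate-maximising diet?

E/h in descending order: F 2.22, G 0.917, A 0.561, D 0.452 kJ/s. The optimal diet is the largest prefix of this list for which every included type satisfies E_i/h_i > R on the types above it.
Rate on top 1: 0.2092. G: 0.917 > 0.2092 → include.
Rate on top 2: 0.3623. A: 0.561 > 0.3623 → include.
Rate on top 3: 0.3799. D: 0.452 > 0.3799 → include.
Optimal diet: F, G, A, D — 4 of 4 types.

4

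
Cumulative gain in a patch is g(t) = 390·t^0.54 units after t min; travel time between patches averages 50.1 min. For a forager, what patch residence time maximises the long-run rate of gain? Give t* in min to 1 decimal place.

By the marginal value theorem, leave when the instantaneous gain rate g'(t) equals the habitat-wide average g(t)/(T + t).
g'(t) = 0.54·390·t^-0.46. Setting 0.54·390·t^-0.46 = 390·t^0.54/(50.1+t) gives 0.54(50.1+t) = t, so 0.46·t = 0.54×50.1.
t* = 0.54×50.1/0.46 = 58.81 min.

58.8 min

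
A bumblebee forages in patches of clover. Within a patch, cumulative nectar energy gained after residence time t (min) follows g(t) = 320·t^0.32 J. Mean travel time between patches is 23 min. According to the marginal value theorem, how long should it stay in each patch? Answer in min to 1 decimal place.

Maximise g(t)/(T+t): set derivative to zero → g'(t)(T+t) = g(t).
g'(t) = 0.32·320·t^-0.68. Setting 0.32·320·t^-0.68 = 320·t^0.32/(23+t) gives 0.32(23+t) = t, so 0.68·t = 0.32×23.
t* = 0.32×23/0.68 = 10.82 min.

10.8 min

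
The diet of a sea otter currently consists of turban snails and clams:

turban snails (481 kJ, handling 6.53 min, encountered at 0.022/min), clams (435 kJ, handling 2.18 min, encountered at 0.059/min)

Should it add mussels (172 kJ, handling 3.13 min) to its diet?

Intake rate on the current diet: R = (0.022×481 + 0.059×435) / (1 + 0.022×6.53 + 0.059×2.18) = 36.25/1.272 = 28.49 kJ/min.
mussels: E/h = 172/3.13 = 54.95 kJ/min.
54.95 > 28.49, so adding mussels raises the average — include it.

Yes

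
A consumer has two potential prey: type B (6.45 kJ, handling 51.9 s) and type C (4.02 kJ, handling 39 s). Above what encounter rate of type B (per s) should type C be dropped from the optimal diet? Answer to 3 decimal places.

0.094 per s

At the threshold, the rate on type B alone equals the profitability of type C: λ·6.45/(1 + λ·51.9) = 4.02/39 = 0.1031.
Rearranging, λ(6.45 − 0.1031×51.9) = 0.1031, so λ = 0.1031/1.1 = 0.09368 per s.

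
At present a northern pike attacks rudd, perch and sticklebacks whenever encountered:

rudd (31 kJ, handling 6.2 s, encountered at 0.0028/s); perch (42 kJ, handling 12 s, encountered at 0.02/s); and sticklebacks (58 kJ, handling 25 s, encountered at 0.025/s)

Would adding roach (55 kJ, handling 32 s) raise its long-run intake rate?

Current rate: (0.0028×31 + 0.02×42 + 0.025×58)/(1 + 0.0028×6.2 + 0.02×12 + 0.025×25) = 1.263 kJ/s.
Profitability of roach: 55/32 = 1.719 kJ/s.
1.719 > 1.263, so adding roach raises the average — include it.

Yes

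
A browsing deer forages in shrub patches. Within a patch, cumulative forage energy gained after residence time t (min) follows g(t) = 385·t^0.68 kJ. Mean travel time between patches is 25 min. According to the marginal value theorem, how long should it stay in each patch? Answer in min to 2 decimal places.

53.13 min

Optimal t* satisfies g'(t*) = g(t*)/(T + t*).
g'(t) = 0.68·385·t^-0.32. Setting 0.68·385·t^-0.32 = 385·t^0.68/(25+t) gives 0.68(25+t) = t, so 0.32·t = 0.68×25.
t* = 0.68×25/0.32 = 53.13 min.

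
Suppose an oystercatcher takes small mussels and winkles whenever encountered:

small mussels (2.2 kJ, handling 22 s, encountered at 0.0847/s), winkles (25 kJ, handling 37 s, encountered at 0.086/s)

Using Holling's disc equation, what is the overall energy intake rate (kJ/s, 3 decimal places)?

0.386 kJ/s

R = (0.0847×2.2 + 0.086×25) / (1 + 0.0847×22 + 0.086×37) = 2.336/6.045 = 0.3865 kJ/s.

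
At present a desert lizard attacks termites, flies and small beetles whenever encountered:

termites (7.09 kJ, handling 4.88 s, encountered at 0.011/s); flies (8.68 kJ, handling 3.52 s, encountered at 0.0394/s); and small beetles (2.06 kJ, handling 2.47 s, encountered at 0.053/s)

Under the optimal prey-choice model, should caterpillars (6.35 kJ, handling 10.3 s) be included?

On termites, flies and small beetles alone, R = ΣλE/(1+Σλh) = 0.5292/1.323 = 0.3999 kJ/s.
Profitability of caterpillars: 6.35/10.3 = 0.6165 kJ/s.
Since 0.6165 > R, including caterpillars increases the long-run rate.

Yes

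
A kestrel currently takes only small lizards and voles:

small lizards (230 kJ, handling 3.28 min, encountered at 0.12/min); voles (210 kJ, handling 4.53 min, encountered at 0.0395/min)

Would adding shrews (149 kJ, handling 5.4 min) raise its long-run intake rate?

Yes

Current rate: (0.12×230 + 0.0395×210)/(1 + 0.12×3.28 + 0.0395×4.53) = 22.83 kJ/min.
Profitability of shrews: 149/5.4 = 27.59 kJ/min.
27.59 > 22.83, so adding shrews raises the average — include it.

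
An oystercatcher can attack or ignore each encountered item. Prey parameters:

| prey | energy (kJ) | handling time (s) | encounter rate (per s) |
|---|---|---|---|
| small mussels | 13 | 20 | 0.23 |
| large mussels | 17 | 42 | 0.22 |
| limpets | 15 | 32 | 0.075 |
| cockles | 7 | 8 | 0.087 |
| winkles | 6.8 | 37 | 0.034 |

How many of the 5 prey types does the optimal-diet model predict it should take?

Profitabilities (E/h, kJ/s): cockles 0.875, small mussels 0.65, limpets 0.469, large mussels 0.405, winkles 0.184. Add prey in this order while the next type's profitability exceeds the intake rate on those already taken.
Rate on top 1: 0.3591. small mussels: 0.65 > 0.3591 → include.
Rate on top 2: 0.5716. limpets: 0.469 < 0.5716 → exclude; stop.
Optimal diet: cockles, small mussels — 2 of 5 types.

2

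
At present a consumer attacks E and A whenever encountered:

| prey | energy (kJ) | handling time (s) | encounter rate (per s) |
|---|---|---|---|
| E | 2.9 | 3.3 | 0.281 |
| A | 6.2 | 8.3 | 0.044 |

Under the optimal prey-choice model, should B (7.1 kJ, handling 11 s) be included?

Yes

Intake rate on the current diet: R = (0.281×2.9 + 0.044×6.2) / (1 + 0.281×3.3 + 0.044×8.3) = 1.088/2.292 = 0.4745 kJ/s.
Profitability of B: 7.1/11 = 0.6455 kJ/s.
Since 0.6455 > R, including B increases the long-run rate.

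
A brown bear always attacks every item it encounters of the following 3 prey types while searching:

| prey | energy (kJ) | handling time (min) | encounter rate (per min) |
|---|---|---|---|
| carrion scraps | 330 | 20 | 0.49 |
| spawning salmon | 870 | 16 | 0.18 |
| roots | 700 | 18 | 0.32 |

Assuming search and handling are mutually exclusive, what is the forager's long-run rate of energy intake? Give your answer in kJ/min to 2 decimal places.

Energy encountered per unit search time: 0.49×330 + 0.18×870 + 0.32×700 = 542.3 kJ/min.
Handling time per unit search time: 0.49×20 + 0.18×16 + 0.32×18 = 18.44.
Rate = 542.3/(1 + 18.44) = 27.9 kJ/min.

27.90 kJ/min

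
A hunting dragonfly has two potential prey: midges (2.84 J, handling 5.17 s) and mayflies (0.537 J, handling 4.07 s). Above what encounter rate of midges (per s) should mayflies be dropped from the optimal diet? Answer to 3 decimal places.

0.061 per s

At the threshold, the rate on midges alone equals the profitability of mayflies: λ·2.84/(1 + λ·5.17) = 0.537/4.07 = 0.1319.
Rearranging, λ(2.84 − 0.1319×5.17) = 0.1319, so λ = 0.1319/2.158 = 0.06114 per s.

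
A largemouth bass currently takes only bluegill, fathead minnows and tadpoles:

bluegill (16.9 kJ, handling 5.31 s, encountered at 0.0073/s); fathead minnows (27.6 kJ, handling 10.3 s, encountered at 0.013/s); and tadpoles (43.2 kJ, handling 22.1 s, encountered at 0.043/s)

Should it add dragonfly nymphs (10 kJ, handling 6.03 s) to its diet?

Yes

On bluegill, fathead minnows and tadpoles alone, R = ΣλE/(1+Σλh) = 2.34/2.123 = 1.102 kJ/s.
dragonfly nymphs: E/h = 10/6.03 = 1.658 kJ/s.
Since 1.658 > R, including dragonfly nymphs increases the long-run rate.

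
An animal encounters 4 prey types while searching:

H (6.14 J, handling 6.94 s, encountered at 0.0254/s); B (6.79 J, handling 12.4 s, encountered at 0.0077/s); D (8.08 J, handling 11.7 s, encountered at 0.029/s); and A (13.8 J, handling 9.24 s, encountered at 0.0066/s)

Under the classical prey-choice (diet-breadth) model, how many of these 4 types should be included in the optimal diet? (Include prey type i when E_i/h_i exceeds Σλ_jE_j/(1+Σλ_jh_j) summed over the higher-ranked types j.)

4

Rank by E/h (J/s): A 1.49, H 0.885, D 0.691, B 0.548. Include each in turn until the next type's E/h falls below the running intake rate.
Rate on top 1: 0.08584. H: 0.885 > 0.08584 → include.
Rate on top 2: 0.1997. D: 0.691 > 0.1997 → include.
Rate on top 3: 0.3053. B: 0.548 > 0.3053 → include.
Optimal diet: A, H, D, B — 4 of 4 types.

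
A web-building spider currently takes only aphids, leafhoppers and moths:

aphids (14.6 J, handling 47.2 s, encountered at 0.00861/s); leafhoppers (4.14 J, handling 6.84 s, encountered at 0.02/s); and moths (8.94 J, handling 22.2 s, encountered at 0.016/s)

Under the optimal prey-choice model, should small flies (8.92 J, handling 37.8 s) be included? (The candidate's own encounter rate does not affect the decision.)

Current rate: (0.00861×14.6 + 0.02×4.14 + 0.016×8.94)/(1 + 0.00861×47.2 + 0.02×6.84 + 0.016×22.2) = 0.1852 J/s.
Profitability of small flies: 8.92/37.8 = 0.236 J/s.
Since 0.236 > R, including small flies increases the long-run rate.

Yes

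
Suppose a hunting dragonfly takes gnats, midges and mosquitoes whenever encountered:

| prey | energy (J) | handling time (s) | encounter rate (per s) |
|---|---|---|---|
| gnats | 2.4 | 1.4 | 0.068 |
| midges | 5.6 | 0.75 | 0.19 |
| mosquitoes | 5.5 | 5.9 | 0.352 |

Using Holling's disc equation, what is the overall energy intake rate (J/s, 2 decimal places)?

R = (0.068×2.4 + 0.19×5.6 + 0.352×5.5) / (1 + 0.068×1.4 + 0.19×0.75 + 0.352×5.9) = 3.163/3.314 = 0.9544 J/s.

0.95 J/s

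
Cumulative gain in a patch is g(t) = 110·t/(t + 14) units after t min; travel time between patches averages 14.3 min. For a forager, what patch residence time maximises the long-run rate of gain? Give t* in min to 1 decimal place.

14.1 min

By the marginal value theorem, leave when the instantaneous gain rate g'(t) equals the habitat-wide average g(t)/(T + t).
g'(t) = 110·14/(t + 14)². Setting 110·14/(t+14)² = 110t/[(t+14)(14.3+t)] gives 14(14.3+t) = t(t+14), so t² = 14×14.3 = 200.2.
t* = √200.2 = 14.15 min.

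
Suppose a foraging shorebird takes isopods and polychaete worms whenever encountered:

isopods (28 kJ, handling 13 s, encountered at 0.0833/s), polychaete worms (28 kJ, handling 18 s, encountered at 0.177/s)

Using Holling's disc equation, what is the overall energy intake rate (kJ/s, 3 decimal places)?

R = Σλ_iE_i / (1 + Σλ_ih_i)
Numerator: 0.0833×28 + 0.177×28 = 7.288
Denominator: 1 + 0.0833×13 + 0.177×18 = 5.269
R = 7.288/5.269 = 1.383 kJ/s

1.383 kJ/s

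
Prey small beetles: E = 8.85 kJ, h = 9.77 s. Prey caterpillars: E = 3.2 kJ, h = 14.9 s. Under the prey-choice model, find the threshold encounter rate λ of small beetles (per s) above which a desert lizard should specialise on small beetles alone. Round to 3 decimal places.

At the threshold, the rate on small beetles alone equals the profitability of caterpillars: λ·8.85/(1 + λ·9.77) = 3.2/14.9 = 0.2148.
Rearranging, λ(8.85 − 0.2148×9.77) = 0.2148, so λ = 0.2148/6.752 = 0.03181 per s.

0.032 per s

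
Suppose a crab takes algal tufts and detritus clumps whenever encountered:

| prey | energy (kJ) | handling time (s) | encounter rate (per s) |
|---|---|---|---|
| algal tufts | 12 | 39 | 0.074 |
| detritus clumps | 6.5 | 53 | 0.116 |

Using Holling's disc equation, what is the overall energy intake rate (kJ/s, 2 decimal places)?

0.16 kJ/s

R = (0.074×12 + 0.116×6.5) / (1 + 0.074×39 + 0.116×53) = 1.642/10.03 = 0.1636 kJ/s.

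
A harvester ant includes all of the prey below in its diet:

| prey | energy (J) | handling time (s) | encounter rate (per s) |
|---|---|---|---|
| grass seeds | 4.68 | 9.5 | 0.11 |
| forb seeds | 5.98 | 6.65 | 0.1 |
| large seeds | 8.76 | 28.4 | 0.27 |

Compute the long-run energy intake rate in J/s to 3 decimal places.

R = (0.11×4.68 + 0.1×5.98 + 0.27×8.76) / (1 + 0.11×9.5 + 0.1×6.65 + 0.27×28.4) = 3.478/10.38 = 0.3351 J/s.

0.335 J/s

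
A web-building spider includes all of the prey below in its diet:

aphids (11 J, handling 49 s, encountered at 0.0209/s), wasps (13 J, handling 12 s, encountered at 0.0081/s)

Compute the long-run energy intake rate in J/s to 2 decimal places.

0.16 J/s

R = (0.0209×11 + 0.0081×13) / (1 + 0.0209×49 + 0.0081×12) = 0.3352/2.121 = 0.158 J/s.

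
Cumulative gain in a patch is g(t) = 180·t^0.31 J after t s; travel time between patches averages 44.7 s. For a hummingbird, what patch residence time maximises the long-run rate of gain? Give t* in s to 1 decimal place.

20.1 s

Maximise g(t)/(T+t): set derivative to zero → g'(t)(T+t) = g(t).
g'(t) = 0.31·180·t^-0.69. Setting 0.31·180·t^-0.69 = 180·t^0.31/(44.7+t) gives 0.31(44.7+t) = t, so 0.69·t = 0.31×44.7.
t* = 0.31×44.7/0.69 = 20.08 s.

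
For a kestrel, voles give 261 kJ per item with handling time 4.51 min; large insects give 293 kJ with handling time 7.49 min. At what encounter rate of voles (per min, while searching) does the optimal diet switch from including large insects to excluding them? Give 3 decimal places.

At the threshold, the rate on voles alone equals the profitability of large insects: λ·261/(1 + λ·4.51) = 293/7.49 = 39.12.
Rearranging, λ(261 − 39.12×4.51) = 39.12, so λ = 39.12/84.57 = 0.4625 per min.

0.463 per min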